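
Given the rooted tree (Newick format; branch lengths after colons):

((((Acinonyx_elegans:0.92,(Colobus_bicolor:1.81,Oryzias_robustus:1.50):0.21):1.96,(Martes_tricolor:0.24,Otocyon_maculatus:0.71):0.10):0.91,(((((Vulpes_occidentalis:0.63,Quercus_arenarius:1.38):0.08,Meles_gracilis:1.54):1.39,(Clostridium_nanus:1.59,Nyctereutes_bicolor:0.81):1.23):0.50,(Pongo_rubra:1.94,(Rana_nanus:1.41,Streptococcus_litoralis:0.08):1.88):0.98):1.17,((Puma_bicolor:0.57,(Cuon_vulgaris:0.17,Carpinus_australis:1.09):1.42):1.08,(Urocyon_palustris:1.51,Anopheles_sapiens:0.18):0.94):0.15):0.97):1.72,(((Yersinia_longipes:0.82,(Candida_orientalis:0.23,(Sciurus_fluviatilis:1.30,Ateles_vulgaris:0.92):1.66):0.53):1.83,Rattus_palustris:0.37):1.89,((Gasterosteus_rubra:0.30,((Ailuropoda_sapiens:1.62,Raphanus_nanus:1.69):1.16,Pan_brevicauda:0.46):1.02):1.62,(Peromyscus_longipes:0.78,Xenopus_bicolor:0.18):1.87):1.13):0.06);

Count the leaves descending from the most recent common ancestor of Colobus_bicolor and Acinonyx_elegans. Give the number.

3

The MRCA of Colobus_bicolor and Acinonyx_elegans is the node subtending (Acinonyx_elegans,(Colobus_bicolor,Oryzias_robustus)).
That clade contains 3 terminal taxa: Acinonyx_elegans, Colobus_bicolor, Oryzias_robustus.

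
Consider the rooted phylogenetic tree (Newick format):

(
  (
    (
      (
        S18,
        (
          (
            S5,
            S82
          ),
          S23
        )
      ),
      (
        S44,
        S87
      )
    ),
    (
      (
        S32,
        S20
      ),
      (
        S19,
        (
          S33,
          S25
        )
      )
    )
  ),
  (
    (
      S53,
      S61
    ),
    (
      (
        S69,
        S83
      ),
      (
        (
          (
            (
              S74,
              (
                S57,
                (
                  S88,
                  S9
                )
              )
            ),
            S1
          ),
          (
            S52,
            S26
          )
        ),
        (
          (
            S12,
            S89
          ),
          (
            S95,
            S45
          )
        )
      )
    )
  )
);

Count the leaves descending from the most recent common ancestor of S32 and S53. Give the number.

26

The MRCA of S32 and S53 is the root, so the clade is the entire tree.
That clade contains 26 terminal taxa: S1, S12, S18, S19, S20, S23, S25, S26, S32, S33, S44, S45, S5, S52, S53, S57, S61, S69, S74, S82, S83, S87, S88, S89, S9, S95.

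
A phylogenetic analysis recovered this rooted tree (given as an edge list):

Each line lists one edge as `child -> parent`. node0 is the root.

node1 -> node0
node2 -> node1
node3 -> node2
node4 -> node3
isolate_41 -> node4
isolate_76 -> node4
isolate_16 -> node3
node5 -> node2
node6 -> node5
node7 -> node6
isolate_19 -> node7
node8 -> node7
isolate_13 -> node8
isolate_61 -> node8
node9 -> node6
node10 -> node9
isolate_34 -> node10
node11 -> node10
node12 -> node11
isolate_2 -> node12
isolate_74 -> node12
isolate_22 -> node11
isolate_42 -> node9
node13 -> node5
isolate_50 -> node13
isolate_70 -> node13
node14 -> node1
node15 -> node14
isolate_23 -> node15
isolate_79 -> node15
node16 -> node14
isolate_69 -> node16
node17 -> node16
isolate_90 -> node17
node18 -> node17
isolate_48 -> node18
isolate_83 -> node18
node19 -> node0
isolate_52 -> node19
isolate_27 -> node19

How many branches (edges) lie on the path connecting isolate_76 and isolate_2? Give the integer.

The MRCA of isolate_76 and isolate_2 is the node subtending (((isolate_41,isolate_76),isolate_16),(((isolate_19,(isolate_13,isolate_61)),((isolate_34,((isolate_2,isolate_74),isolate_22)),isolate_42)),(isolate_50,isolate_70))).
From isolate_76 up to that node: 3 branches. From isolate_2 up to the same node: 7 branches. Total: 3 + 7 = 10.

10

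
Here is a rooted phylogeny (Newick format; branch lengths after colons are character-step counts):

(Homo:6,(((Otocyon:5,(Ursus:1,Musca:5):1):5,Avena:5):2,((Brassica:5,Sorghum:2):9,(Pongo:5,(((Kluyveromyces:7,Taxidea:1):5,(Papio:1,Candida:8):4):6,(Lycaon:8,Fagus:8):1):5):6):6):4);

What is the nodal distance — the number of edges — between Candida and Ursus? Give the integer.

10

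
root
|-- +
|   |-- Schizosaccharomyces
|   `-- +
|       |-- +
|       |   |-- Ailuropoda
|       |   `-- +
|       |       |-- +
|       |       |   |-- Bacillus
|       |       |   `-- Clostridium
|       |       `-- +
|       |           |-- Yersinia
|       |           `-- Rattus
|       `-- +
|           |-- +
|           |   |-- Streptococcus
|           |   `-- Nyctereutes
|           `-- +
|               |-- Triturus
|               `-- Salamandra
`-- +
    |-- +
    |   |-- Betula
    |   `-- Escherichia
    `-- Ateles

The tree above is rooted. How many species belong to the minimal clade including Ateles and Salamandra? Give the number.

The MRCA of Ateles and Salamandra is the root, so the clade is the entire tree.
That clade contains 13 terminal taxa: Ailuropoda, Ateles, Bacillus, Betula, Clostridium, Escherichia, Nyctereutes, Rattus, Salamandra, Schizosaccharomyces, Streptococcus, Triturus, Yersinia.

13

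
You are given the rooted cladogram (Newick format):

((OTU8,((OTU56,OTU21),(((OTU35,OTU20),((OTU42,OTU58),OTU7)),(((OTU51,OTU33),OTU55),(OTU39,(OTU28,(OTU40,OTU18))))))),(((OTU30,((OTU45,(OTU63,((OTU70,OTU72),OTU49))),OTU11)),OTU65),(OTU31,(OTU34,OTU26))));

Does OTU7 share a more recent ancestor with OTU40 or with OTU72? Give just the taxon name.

The MRCA of OTU7 and OTU40 subtends (((OTU35,OTU20),((OTU42,OTU58),OTU7)),(((OTU51,OTU33),OTU55),(OTU39,(OTU28,(OTU40,OTU18))))) (12 taxa).
The MRCA of OTU7 and OTU72 is the root, subtending the entire tree (26 taxa).
The first is nested inside the second, so OTU7 shares a more recent common ancestor with OTU40.

OTU40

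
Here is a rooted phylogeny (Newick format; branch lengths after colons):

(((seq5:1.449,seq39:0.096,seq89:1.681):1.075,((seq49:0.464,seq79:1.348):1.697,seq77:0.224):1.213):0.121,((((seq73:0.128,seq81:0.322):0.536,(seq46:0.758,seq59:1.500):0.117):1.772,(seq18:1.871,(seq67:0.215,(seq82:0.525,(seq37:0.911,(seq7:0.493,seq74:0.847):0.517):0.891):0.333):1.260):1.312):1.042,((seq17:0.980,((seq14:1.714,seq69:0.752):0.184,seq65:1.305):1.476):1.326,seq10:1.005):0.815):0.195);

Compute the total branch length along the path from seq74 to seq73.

The path runs seq74 → … → MRCA → … → seq73; the MRCA is the node subtending (((seq73,seq81),(seq46,seq59)),(seq18,(seq67,(seq82,(seq37,(seq7,seq74)))))).
Branch lengths along that path: 0.847 + 0.517 + 0.891 + 0.333 + 1.260 + 1.312 + 1.772 + 0.536 + 0.128 = 7.596.

7.596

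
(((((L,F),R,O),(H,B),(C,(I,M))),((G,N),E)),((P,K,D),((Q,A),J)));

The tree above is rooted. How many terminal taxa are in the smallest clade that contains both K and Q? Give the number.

The MRCA of K and Q is the node subtending ((P,K,D),((Q,A),J)).
That clade contains 6 terminal taxa: A, D, J, K, P, Q.

6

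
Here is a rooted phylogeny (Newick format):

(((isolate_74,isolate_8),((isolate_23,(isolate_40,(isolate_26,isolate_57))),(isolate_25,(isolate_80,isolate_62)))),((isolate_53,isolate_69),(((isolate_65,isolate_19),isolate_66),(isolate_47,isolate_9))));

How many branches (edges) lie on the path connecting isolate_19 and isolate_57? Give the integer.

The MRCA of isolate_19 and isolate_57 is the root of the tree.
From isolate_19 up to that node: 5 branches. From isolate_57 up to the same node: 6 branches. Total: 5 + 6 = 11.

11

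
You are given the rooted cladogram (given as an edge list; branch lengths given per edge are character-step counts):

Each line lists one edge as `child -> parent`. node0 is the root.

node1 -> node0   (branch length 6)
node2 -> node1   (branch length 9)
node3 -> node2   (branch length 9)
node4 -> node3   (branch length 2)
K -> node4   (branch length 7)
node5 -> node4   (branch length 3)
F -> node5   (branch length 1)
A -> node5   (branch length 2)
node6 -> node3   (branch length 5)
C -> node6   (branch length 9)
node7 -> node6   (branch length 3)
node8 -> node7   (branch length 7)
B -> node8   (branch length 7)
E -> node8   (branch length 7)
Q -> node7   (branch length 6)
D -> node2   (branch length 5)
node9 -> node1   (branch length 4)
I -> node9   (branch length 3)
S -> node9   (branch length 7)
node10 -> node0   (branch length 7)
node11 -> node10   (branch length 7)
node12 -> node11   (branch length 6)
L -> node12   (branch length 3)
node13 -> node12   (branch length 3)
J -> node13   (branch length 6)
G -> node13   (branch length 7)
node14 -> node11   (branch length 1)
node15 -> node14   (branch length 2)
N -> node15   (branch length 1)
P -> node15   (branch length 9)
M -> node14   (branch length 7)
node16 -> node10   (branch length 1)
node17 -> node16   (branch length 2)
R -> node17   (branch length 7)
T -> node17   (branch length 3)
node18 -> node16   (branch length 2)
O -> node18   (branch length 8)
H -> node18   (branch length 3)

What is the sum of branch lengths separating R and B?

63

The path runs R → … → MRCA → … → B; the MRCA is the root of the tree.
Branch lengths along that path: 7 + 2 + 1 + 7 + 6 + 9 + 9 + 5 + 3 + 7 + 7 = 63.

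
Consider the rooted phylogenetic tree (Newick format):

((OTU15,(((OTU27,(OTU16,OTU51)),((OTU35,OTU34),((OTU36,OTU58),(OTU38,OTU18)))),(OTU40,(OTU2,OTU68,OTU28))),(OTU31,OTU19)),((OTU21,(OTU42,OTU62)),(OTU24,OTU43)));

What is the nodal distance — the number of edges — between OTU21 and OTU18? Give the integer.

The MRCA of OTU21 and OTU18 is the root of the tree.
From OTU21 up to that node: 3 branches. From OTU18 up to the same node: 7 branches. Total: 3 + 7 = 10.

10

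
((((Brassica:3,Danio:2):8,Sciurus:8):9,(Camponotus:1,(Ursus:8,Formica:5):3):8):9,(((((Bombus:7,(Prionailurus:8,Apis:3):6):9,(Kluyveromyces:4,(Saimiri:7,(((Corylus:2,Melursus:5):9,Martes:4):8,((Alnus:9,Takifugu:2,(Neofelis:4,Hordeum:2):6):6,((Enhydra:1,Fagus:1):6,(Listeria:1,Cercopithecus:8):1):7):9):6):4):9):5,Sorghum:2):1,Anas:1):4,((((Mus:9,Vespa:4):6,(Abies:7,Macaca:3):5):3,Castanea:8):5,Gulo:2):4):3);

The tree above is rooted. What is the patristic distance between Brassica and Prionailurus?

The path runs Brassica → … → MRCA → … → Prionailurus; the MRCA is the root of the tree.
Branch lengths along that path: 3 + 8 + 9 + 9 + 3 + 4 + 1 + 5 + 9 + 6 + 8 = 65.

65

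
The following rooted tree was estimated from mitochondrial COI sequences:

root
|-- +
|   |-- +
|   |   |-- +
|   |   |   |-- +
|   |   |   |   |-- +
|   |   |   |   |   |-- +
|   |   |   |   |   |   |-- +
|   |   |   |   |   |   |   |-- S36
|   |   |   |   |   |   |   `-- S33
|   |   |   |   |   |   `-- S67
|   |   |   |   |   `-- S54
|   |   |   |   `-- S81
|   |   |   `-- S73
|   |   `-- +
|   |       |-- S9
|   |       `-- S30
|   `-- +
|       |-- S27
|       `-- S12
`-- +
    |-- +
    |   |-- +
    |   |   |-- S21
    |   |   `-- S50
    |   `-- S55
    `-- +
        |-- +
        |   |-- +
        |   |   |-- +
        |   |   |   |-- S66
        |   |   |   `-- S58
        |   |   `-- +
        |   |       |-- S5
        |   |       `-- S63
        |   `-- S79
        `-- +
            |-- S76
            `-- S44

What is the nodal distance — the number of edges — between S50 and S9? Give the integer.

The MRCA of S50 and S9 is the root of the tree.
From S50 up to that node: 4 branches. From S9 up to the same node: 4 branches. Total: 4 + 4 = 8.

8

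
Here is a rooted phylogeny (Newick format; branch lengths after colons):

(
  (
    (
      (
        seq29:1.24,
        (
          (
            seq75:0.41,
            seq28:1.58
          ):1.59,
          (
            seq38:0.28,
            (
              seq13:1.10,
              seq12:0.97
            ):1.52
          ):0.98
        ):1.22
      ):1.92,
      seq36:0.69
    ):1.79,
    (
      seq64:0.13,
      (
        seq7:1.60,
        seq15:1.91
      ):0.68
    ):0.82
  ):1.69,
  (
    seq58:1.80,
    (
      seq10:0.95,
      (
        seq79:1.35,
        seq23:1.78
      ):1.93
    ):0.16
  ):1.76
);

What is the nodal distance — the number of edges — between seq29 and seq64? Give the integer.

5

The MRCA of seq29 and seq64 is the node subtending (((seq29,((seq75,seq28),(seq38,(seq13,seq12)))),seq36),(seq64,(seq7,seq15))).
From seq29 up to that node: 3 branches. From seq64 up to the same node: 2 branches. Total: 3 + 2 = 5.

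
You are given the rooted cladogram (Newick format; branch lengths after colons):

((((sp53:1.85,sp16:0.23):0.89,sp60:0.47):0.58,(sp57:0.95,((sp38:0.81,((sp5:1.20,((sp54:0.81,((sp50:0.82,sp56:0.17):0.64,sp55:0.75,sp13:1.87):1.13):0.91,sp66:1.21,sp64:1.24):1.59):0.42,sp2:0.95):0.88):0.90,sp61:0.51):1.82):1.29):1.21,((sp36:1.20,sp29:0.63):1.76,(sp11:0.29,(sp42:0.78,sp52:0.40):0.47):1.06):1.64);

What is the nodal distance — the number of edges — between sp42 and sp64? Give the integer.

The MRCA of sp42 and sp64 is the root of the tree.
From sp42 up to that node: 4 branches. From sp64 up to the same node: 8 branches. Total: 4 + 8 = 12.

12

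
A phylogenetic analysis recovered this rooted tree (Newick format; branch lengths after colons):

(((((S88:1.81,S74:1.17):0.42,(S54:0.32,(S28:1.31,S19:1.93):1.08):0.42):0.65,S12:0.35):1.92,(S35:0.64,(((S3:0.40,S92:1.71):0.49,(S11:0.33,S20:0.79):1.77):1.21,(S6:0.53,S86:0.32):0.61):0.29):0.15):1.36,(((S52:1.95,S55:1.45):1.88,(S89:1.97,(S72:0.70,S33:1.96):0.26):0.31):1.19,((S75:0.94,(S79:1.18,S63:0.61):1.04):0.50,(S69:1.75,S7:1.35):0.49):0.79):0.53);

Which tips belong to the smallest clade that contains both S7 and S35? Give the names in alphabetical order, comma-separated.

Tracing S7: it sits inside (S69,S7).
Tracing S35: it sits inside (S35,(((S3,S92),(S11,S20)),(S6,S86))).
The smallest clade enclosing both is the whole tree (their MRCA is the root), so the answer is all 23 tips in alphabetical order.

S11, S12, S19, S20, S28, S3, S33, S35, S52, S54, S55, S6, S63, S69, S7, S72, S74, S75, S79, S86, S88, S89, S92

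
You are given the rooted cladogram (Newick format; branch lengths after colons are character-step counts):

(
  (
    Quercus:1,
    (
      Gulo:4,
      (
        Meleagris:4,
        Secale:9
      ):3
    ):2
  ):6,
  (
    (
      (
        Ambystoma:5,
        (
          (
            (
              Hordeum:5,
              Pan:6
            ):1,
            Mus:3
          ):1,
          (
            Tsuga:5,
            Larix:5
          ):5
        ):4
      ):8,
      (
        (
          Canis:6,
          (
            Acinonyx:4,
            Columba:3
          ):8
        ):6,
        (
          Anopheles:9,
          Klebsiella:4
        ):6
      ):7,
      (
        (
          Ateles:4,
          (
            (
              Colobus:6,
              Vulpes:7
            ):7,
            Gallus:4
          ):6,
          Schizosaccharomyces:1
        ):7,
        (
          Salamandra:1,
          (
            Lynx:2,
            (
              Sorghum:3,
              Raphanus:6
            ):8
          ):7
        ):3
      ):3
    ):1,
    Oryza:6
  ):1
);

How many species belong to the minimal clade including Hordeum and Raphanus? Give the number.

The MRCA of Hordeum and Raphanus is the node subtending ((Ambystoma,(((Hordeum,Pan),Mus),(Tsuga,Larix))),((Canis,(Acinonyx,Columba)),(Anopheles,Klebsiella)),((Ateles,((Colobus,Vulpes),Gallus),Schizosaccharomyces),(Salamandra,(Lynx,(Sorghum,Raphanus))))).
That clade contains 20 terminal taxa: Acinonyx, Ambystoma, Anopheles, Ateles, Canis, Colobus, Columba, Gallus, Hordeum, Klebsiella, Larix, Lynx, Mus, Pan, Raphanus, Salamandra, Schizosaccharomyces, Sorghum, Tsuga, Vulpes.

20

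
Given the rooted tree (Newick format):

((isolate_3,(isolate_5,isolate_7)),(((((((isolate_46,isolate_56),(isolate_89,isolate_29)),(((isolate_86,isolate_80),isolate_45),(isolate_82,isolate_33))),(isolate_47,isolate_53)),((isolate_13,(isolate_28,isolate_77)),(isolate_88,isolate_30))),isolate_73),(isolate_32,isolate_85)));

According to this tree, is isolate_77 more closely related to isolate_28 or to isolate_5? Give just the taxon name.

isolate_28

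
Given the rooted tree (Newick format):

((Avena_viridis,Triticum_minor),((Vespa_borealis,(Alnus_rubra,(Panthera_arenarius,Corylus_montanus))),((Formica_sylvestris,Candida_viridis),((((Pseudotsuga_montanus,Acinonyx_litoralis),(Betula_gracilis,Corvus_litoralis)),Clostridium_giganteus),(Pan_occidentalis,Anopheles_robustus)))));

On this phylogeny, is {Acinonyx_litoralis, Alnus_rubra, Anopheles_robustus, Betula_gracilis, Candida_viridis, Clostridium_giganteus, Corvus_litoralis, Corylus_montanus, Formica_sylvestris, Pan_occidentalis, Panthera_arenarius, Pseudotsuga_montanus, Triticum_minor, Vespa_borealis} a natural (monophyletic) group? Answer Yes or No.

The MRCA of the listed taxa is the root, so the smallest clade containing them is the whole tree.
That clade also contains Avena_viridis, which is not in the proposed group, so the group is not monophyletic.

No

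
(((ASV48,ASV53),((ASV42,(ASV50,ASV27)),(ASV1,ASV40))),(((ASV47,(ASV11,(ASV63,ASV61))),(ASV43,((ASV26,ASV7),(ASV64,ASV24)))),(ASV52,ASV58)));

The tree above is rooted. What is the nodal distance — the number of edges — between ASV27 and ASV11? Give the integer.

The MRCA of ASV27 and ASV11 is the root of the tree.
From ASV27 up to that node: 5 branches. From ASV11 up to the same node: 5 branches. Total: 5 + 5 = 10.

10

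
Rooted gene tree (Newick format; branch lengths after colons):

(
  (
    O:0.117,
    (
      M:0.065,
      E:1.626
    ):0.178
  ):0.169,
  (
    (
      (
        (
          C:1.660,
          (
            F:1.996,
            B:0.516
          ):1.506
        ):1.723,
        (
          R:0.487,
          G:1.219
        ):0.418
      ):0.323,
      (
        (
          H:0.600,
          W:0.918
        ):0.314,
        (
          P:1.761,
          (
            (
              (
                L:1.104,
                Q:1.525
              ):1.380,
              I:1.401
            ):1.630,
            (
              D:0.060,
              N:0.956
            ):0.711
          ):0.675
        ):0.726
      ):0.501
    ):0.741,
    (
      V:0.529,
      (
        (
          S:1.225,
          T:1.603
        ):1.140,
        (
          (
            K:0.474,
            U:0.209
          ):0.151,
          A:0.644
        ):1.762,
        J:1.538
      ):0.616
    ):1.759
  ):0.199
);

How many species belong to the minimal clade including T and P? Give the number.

The MRCA of T and P is the node subtending ((((C,(F,B)),(R,G)),((H,W),(P,(((L,Q),I),(D,N))))),(V,((S,T),((K,U),A),J))).
That clade contains 20 terminal taxa: A, B, C, D, F, G, H, I, J, K, L, N, P, Q, R, S, T, U, V, W.

20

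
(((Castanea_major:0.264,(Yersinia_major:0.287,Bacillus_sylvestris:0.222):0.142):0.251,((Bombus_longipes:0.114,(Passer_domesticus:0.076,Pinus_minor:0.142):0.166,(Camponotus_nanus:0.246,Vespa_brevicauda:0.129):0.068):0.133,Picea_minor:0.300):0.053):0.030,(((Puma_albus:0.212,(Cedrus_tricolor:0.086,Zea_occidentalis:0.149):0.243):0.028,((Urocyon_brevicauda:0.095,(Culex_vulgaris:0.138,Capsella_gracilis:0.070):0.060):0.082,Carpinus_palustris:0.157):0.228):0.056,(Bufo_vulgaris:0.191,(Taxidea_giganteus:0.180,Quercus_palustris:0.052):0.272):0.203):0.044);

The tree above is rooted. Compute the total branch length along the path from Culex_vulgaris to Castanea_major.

1.153

The path runs Culex_vulgaris → … → MRCA → … → Castanea_major; the MRCA is the root of the tree.
Branch lengths along that path: 0.138 + 0.060 + 0.082 + 0.228 + 0.056 + 0.044 + 0.030 + 0.251 + 0.264 = 1.153.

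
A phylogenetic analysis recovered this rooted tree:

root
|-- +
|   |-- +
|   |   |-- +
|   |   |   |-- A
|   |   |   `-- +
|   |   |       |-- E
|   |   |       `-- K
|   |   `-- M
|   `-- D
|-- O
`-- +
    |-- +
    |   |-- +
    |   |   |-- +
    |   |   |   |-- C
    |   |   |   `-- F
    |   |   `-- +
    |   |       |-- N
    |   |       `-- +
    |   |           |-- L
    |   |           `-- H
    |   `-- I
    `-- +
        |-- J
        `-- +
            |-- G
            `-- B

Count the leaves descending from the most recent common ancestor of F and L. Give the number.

5

The MRCA of F and L is the node subtending ((C,F),(N,(L,H))).
That clade contains 5 terminal taxa: C, F, H, L, N.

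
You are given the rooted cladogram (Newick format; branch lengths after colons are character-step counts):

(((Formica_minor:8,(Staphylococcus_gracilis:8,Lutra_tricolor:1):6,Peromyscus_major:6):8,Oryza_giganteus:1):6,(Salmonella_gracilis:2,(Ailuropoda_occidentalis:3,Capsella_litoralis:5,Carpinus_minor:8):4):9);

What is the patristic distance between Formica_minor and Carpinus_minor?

43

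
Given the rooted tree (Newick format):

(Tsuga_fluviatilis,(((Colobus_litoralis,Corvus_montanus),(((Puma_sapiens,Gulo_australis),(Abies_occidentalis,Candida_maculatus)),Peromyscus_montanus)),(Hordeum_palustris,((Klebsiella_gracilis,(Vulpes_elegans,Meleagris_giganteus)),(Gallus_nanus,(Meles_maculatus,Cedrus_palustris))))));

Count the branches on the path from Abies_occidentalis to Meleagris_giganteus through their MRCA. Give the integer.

10

The MRCA of Abies_occidentalis and Meleagris_giganteus is the node subtending (((Colobus_litoralis,Corvus_montanus),(((Puma_sapiens,Gulo_australis),(Abies_occidentalis,Candida_maculatus)),Peromyscus_montanus)),(Hordeum_palustris,((Klebsiella_gracilis,(Vulpes_elegans,Meleagris_giganteus)),(Gallus_nanus,(Meles_maculatus,Cedrus_palustris))))).
From Abies_occidentalis up to that node: 5 branches. From Meleagris_giganteus up to the same node: 5 branches. Total: 5 + 5 = 10.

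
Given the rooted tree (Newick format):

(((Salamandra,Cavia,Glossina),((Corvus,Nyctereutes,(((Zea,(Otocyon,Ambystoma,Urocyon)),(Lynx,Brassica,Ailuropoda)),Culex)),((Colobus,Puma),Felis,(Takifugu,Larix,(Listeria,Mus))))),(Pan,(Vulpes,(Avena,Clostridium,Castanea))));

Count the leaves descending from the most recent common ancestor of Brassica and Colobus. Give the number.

The MRCA of Brassica and Colobus is the node subtending ((Corvus,Nyctereutes,(((Zea,(Otocyon,Ambystoma,Urocyon)),(Lynx,Brassica,Ailuropoda)),Culex)),((Colobus,Puma),Felis,(Takifugu,Larix,(Listeria,Mus)))).
That clade contains 17 terminal taxa: Ailuropoda, Ambystoma, Brassica, Colobus, Corvus, Culex, Felis, Larix, Listeria, Lynx, Mus, Nyctereutes, Otocyon, Puma, Takifugu, Urocyon, Zea.

17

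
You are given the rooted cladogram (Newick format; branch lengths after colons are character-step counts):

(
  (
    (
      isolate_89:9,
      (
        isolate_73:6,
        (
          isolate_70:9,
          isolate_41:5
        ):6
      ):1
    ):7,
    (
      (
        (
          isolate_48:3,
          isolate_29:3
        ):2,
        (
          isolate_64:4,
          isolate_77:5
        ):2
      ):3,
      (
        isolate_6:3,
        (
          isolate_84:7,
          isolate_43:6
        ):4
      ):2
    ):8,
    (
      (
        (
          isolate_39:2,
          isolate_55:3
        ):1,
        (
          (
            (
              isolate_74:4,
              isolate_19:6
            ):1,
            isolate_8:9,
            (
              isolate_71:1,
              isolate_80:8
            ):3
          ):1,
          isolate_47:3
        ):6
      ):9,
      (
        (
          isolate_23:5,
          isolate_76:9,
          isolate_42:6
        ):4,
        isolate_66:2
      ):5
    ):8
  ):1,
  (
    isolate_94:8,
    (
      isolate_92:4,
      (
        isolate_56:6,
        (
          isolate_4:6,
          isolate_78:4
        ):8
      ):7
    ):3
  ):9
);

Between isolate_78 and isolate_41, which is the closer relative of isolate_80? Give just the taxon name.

The MRCA of isolate_80 and isolate_41 subtends ((isolate_89,(isolate_73,(isolate_70,isolate_41))),(((isolate_48,isolate_29),(isolate_64,isolate_77)),(isolate_6,(isolate_84,isolate_43))),(((isolate_39,isolate_55),(((isolate_74,isolate_19),isolate_8,(isolate_71,isolate_80)),isolate_47)),((isolate_23,isolate_76,isolate_42),isolate_66))) (23 taxa).
The MRCA of isolate_80 and isolate_78 is the root, subtending the entire tree (28 taxa).
The first is nested inside the second, so isolate_80 shares a more recent common ancestor with isolate_41.

isolate_41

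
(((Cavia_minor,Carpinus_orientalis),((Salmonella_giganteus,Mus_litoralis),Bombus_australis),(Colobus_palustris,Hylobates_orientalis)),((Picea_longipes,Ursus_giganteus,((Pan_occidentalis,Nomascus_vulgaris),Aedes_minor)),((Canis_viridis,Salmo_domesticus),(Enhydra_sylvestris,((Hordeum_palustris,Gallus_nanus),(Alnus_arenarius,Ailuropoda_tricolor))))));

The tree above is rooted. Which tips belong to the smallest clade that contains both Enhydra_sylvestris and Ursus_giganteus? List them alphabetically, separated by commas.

Tracing Enhydra_sylvestris: it sits inside (Enhydra_sylvestris,((Hordeum_palustris,Gallus_nanus),(Alnus_arenarius,Ailuropoda_tricolor))).
Tracing Ursus_giganteus: it sits inside (Picea_longipes,Ursus_giganteus,((Pan_occidentalis,Nomascus_vulgaris),Aedes_minor)).
The smallest clade enclosing both is ((Picea_longipes,Ursus_giganteus,((Pan_occidentalis,Nomascus_vulgaris),Aedes_minor)),((Canis_viridis,Salmo_domesticus),(Enhydra_sylvestris,((Hordeum_palustris,Gallus_nanus),(Alnus_arenarius,Ailuropoda_tricolor))))); the answer is its 12 terminal taxa in alphabetical order.

Aedes_minor, Ailuropoda_tricolor, Alnus_arenarius, Canis_viridis, Enhydra_sylvestris, Gallus_nanus, Hordeum_palustris, Nomascus_vulgaris, Pan_occidentalis, Picea_longipes, Salmo_domesticus, Ursus_giganteus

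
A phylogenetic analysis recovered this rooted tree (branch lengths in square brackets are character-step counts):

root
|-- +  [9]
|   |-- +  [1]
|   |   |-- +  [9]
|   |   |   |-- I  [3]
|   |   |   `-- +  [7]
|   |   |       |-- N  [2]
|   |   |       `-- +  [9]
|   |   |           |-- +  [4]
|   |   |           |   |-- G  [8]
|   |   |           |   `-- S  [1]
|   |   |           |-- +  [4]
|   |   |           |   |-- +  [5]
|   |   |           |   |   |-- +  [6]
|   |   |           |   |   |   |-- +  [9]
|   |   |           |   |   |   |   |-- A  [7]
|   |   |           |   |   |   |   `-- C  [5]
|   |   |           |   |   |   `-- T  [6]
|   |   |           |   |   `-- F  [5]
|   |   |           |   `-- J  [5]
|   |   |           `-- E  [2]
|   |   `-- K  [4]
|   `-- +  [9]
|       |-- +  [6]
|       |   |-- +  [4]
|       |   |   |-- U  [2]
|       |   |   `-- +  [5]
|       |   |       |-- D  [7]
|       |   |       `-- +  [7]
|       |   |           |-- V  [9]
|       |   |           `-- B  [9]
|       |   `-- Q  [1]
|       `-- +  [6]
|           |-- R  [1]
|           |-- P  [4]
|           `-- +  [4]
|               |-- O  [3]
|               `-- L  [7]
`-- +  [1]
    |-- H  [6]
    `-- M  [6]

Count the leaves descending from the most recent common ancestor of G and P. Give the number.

The MRCA of G and P is the node subtending (((I,(N,((G,S),((((A,C),T),F),J),E))),K),(((U,(D,(V,B))),Q),(R,P,(O,L)))).
That clade contains 20 terminal taxa: A, B, C, D, E, F, G, I, J, K, L, N, O, P, Q, R, S, T, U, V.

20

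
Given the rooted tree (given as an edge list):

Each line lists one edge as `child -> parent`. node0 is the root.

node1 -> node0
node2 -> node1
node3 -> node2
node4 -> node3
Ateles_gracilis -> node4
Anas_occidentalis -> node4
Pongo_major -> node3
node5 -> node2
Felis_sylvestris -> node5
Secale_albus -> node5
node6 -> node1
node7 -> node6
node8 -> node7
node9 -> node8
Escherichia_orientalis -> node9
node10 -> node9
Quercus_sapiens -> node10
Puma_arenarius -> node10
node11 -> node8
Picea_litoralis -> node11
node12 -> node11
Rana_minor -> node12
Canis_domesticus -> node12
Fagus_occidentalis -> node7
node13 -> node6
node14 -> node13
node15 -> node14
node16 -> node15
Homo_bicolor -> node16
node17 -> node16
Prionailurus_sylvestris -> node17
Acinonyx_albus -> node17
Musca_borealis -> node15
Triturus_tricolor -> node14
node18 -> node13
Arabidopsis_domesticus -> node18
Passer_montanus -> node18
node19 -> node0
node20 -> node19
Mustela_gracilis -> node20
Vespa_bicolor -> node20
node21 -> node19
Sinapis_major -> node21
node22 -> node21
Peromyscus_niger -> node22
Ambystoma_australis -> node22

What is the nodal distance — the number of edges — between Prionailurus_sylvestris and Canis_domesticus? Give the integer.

The MRCA of Prionailurus_sylvestris and Canis_domesticus is the node subtending ((((Escherichia_orientalis,(Quercus_sapiens,Puma_arenarius)),(Picea_litoralis,(Rana_minor,Canis_domesticus))),Fagus_occidentalis),((((Homo_bicolor,(Prionailurus_sylvestris,Acinonyx_albus)),Musca_borealis),Triturus_tricolor),(Arabidopsis_domesticus,Passer_montanus))).
From Prionailurus_sylvestris up to that node: 6 branches. From Canis_domesticus up to the same node: 5 branches. Total: 6 + 5 = 11.

11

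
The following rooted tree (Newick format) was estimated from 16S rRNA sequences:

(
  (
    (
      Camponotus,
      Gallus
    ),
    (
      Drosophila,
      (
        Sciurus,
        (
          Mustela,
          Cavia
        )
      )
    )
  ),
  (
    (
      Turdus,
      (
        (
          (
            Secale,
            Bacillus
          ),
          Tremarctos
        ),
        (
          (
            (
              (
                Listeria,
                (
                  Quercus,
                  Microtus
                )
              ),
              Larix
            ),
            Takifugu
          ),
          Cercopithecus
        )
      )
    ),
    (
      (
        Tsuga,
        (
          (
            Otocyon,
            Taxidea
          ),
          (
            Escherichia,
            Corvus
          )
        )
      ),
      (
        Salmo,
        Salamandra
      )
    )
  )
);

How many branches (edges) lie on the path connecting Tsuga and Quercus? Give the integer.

The MRCA of Tsuga and Quercus is the node subtending ((Turdus,(((Secale,Bacillus),Tremarctos),((((Listeria,(Quercus,Microtus)),Larix),Takifugu),Cercopithecus))),((Tsuga,((Otocyon,Taxidea),(Escherichia,Corvus))),(Salmo,Salamandra))).
From Tsuga up to that node: 3 branches. From Quercus up to the same node: 8 branches. Total: 3 + 8 = 11.

11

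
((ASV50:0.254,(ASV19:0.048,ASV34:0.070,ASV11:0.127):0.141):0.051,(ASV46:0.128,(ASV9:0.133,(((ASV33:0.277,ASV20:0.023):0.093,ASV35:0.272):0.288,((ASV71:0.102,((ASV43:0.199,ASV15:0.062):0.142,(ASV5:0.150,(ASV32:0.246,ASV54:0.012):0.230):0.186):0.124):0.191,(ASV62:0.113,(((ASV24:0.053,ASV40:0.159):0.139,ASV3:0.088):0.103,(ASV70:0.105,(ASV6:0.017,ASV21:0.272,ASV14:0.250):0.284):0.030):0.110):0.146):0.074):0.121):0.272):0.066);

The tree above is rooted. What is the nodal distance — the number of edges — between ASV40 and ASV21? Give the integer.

The MRCA of ASV40 and ASV21 is the node subtending (((ASV24,ASV40),ASV3),(ASV70,(ASV6,ASV21,ASV14))).
From ASV40 up to that node: 3 branches. From ASV21 up to the same node: 3 branches. Total: 3 + 3 = 6.

6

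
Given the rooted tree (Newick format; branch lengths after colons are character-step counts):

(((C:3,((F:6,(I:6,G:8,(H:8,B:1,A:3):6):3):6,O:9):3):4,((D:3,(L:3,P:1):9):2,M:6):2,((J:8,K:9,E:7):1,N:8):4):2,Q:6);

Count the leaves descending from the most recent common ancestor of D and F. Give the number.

16

The MRCA of D and F is the node subtending ((C,((F,(I,G,(H,B,A))),O)),((D,(L,P)),M),((J,K,E),N)).
That clade contains 16 terminal taxa: A, B, C, D, E, F, G, H, I, J, K, L, M, N, O, P.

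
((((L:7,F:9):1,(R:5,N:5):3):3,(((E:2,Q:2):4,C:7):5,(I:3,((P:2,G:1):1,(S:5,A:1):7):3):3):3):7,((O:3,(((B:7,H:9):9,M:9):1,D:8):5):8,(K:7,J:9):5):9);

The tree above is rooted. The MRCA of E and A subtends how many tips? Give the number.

The MRCA of E and A is the node subtending (((E,Q),C),(I,((P,G),(S,A)))).
That clade contains 8 terminal taxa: A, C, E, G, I, P, Q, S.

8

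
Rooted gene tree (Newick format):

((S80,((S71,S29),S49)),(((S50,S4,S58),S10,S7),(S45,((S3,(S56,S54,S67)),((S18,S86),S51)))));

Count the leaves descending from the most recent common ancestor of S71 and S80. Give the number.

4

The MRCA of S71 and S80 is the node subtending (S80,((S71,S29),S49)).
That clade contains 4 terminal taxa: S29, S49, S71, S80.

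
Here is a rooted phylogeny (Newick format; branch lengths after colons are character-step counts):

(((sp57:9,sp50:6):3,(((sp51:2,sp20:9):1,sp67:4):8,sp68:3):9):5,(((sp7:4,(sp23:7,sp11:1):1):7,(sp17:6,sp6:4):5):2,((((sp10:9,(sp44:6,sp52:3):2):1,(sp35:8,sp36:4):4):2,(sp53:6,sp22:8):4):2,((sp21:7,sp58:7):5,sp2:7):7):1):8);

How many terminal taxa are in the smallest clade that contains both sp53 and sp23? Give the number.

15

The MRCA of sp53 and sp23 is the node subtending (((sp7,(sp23,sp11)),(sp17,sp6)),((((sp10,(sp44,sp52)),(sp35,sp36)),(sp53,sp22)),((sp21,sp58),sp2))).
That clade contains 15 terminal taxa: sp10, sp11, sp17, sp2, sp21, sp22, sp23, sp35, sp36, sp44, sp52, sp53, sp58, sp6, sp7.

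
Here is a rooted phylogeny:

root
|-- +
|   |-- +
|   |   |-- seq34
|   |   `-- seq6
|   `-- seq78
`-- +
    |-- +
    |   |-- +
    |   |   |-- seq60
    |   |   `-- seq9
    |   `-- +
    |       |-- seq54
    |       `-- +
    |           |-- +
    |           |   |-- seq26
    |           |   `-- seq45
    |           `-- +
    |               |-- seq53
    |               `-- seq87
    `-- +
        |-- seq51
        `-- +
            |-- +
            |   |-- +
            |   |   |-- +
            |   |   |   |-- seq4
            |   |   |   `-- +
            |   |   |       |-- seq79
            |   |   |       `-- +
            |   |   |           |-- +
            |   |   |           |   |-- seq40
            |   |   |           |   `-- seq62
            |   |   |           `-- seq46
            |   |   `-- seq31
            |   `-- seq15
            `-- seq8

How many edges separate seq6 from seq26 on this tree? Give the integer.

9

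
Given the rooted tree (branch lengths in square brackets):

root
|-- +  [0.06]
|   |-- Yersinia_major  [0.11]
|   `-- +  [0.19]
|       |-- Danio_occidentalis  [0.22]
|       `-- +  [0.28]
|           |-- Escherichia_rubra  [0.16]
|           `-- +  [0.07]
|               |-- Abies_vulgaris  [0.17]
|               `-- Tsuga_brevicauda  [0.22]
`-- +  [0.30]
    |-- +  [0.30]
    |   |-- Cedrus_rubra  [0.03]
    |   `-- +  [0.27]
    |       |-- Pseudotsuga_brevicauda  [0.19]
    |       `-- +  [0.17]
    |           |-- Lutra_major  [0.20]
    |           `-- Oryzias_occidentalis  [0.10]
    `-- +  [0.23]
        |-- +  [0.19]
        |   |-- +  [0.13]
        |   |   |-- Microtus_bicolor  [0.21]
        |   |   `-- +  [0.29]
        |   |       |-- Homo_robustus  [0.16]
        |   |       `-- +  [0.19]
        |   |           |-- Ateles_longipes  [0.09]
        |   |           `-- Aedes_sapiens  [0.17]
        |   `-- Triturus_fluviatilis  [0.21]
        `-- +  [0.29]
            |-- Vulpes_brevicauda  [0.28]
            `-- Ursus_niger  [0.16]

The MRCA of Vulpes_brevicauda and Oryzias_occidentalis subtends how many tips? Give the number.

11

The MRCA of Vulpes_brevicauda and Oryzias_occidentalis is the node subtending ((Cedrus_rubra,(Pseudotsuga_brevicauda,(Lutra_major,Oryzias_occidentalis))),(((Microtus_bicolor,(Homo_robustus,(Ateles_longipes,Aedes_sapiens))),Triturus_fluviatilis),(Vulpes_brevicauda,Ursus_niger))).
That clade contains 11 terminal taxa: Aedes_sapiens, Ateles_longipes, Cedrus_rubra, Homo_robustus, Lutra_major, Microtus_bicolor, Oryzias_occidentalis, Pseudotsuga_brevicauda, Triturus_fluviatilis, Ursus_niger, Vulpes_brevicauda.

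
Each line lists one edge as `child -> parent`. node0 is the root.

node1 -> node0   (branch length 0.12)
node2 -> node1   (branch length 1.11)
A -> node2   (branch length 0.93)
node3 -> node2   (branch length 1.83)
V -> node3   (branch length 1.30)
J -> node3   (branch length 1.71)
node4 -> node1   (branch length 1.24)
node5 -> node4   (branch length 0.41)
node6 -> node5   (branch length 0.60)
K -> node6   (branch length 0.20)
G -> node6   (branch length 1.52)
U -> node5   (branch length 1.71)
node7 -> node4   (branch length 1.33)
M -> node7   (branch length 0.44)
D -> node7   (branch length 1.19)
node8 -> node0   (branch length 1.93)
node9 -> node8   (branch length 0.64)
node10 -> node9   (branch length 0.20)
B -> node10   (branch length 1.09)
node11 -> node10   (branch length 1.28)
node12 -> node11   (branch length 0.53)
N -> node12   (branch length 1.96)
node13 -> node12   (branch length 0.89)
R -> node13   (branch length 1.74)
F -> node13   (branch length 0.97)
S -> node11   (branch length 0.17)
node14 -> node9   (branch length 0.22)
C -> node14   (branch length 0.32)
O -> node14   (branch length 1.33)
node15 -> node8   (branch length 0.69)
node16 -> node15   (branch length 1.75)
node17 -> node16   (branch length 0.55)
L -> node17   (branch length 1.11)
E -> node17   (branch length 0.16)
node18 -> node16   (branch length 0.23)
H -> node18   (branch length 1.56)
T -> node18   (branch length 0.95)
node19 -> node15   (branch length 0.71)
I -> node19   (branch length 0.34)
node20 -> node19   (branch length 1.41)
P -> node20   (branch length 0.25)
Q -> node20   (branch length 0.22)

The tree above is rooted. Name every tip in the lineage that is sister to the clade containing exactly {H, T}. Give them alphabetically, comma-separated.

The clade containing exactly {H, T} attaches to the tree at the node subtending ((L,E),(H,T)).
The other lineage descending from that same node — the sister group — is (L,E); its 2 tips in alphabetical order are the answer.

E, L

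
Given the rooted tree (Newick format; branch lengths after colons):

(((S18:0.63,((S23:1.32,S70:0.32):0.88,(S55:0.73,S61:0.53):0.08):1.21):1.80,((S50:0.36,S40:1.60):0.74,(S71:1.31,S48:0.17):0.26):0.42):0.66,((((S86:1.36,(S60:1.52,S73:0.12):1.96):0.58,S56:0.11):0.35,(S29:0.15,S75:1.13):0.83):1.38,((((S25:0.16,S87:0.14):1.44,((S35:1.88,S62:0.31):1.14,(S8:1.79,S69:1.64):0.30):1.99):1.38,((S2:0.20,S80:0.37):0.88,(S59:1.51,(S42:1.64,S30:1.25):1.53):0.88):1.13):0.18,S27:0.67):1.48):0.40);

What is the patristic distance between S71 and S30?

9.50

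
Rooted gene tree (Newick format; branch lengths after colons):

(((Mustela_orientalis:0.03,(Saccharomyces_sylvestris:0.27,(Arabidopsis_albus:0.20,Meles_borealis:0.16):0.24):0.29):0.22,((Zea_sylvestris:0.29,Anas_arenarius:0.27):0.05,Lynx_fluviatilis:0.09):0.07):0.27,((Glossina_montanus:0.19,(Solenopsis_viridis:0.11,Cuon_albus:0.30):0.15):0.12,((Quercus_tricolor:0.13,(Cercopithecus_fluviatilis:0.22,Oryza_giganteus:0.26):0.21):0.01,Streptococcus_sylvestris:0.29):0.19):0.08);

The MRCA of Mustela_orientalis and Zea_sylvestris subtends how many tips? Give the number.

The MRCA of Mustela_orientalis and Zea_sylvestris is the node subtending ((Mustela_orientalis,(Saccharomyces_sylvestris,(Arabidopsis_albus,Meles_borealis))),((Zea_sylvestris,Anas_arenarius),Lynx_fluviatilis)).
That clade contains 7 terminal taxa: Anas_arenarius, Arabidopsis_albus, Lynx_fluviatilis, Meles_borealis, Mustela_orientalis, Saccharomyces_sylvestris, Zea_sylvestris.

7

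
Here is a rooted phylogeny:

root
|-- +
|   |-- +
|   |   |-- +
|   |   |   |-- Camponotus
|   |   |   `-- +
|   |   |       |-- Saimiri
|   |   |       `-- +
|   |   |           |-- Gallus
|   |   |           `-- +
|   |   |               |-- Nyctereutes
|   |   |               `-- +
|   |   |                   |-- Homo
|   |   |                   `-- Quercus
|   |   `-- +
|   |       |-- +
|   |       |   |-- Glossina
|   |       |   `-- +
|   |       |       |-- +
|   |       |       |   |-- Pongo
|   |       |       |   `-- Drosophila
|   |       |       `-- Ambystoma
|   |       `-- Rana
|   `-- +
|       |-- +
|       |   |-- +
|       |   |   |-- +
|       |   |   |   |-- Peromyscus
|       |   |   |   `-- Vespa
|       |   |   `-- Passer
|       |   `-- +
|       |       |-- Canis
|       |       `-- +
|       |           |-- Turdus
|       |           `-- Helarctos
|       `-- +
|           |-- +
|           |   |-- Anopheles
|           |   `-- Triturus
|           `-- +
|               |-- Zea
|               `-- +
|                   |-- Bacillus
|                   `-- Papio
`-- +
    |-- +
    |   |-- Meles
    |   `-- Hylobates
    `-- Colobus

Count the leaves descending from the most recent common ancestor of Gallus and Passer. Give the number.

22

The MRCA of Gallus and Passer is the node subtending (((Camponotus,(Saimiri,(Gallus,(Nyctereutes,(Homo,Quercus))))),((Glossina,((Pongo,Drosophila),Ambystoma)),Rana)),((((Peromyscus,Vespa),Passer),(Canis,(Turdus,Helarctos))),((Anopheles,Triturus),(Zea,(Bacillus,Papio))))).
That clade contains 22 terminal taxa: Ambystoma, Anopheles, Bacillus, Camponotus, Canis, Drosophila, Gallus, Glossina, Helarctos, Homo, Nyctereutes, Papio, Passer, Peromyscus, Pongo, Quercus, Rana, Saimiri, Triturus, Turdus, Vespa, Zea.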